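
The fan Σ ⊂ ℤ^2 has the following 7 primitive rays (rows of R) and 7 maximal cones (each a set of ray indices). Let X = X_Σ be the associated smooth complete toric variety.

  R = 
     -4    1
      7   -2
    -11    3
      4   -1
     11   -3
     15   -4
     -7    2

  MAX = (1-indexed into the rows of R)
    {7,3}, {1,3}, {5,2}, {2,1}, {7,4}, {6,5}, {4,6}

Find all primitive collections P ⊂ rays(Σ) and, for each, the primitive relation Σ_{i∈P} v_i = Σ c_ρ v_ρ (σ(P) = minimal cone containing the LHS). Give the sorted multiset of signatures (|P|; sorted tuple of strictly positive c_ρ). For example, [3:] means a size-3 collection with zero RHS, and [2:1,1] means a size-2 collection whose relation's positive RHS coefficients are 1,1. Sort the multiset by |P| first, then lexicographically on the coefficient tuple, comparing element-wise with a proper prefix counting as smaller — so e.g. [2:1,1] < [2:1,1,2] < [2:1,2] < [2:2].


The 14 primitive collections of Σ (r=7, n=2):

  P={1,4}:  v_{1} + v_{4} = 0  →  sig = [2:]
  P={2,7}:  v_{2} + v_{7} = 0  →  sig = [2:]
  P={3,5}:  v_{3} + v_{5} = 0  →  sig = [2:]
  P={1,5}:  v_{1} + v_{5} = v_{2}  →  sig = [2:1]
  P={1,6}:  v_{1} + v_{6} = v_{5}  →  sig = [2:1]
  P={1,7}:  v_{1} + v_{7} = v_{3}  →  sig = [2:1]
  P={2,3}:  v_{2} + v_{3} = v_{1}  →  sig = [2:1]
  P={2,4}:  v_{2} + v_{4} = v_{5}  →  sig = [2:1]
  P={3,4}:  v_{3} + v_{4} = v_{7}  →  sig = [2:1]
  P={3,6}:  v_{3} + v_{6} = v_{4}  →  sig = [2:1]
  P={4,5}:  v_{4} + v_{5} = v_{6}  →  sig = [2:1]
  P={5,7}:  v_{5} + v_{7} = v_{4}  →  sig = [2:1]
  P={2,6}:  v_{2} + v_{6} = 2·v_{5}  →  sig = [2:2]
  P={6,7}:  v_{6} + v_{7} = 2·v_{4}  →  sig = [2:2]

Signatures (|P|; sorted positive RHS coefficients), sorted:
    [2:]
    [2:]
    [2:]
    [2:1]
    [2:1]
    [2:1]
    [2:1]
    [2:1]
    [2:1]
    [2:1]
    [2:1]
    [2:1]
    [2:2]
    [2:2]


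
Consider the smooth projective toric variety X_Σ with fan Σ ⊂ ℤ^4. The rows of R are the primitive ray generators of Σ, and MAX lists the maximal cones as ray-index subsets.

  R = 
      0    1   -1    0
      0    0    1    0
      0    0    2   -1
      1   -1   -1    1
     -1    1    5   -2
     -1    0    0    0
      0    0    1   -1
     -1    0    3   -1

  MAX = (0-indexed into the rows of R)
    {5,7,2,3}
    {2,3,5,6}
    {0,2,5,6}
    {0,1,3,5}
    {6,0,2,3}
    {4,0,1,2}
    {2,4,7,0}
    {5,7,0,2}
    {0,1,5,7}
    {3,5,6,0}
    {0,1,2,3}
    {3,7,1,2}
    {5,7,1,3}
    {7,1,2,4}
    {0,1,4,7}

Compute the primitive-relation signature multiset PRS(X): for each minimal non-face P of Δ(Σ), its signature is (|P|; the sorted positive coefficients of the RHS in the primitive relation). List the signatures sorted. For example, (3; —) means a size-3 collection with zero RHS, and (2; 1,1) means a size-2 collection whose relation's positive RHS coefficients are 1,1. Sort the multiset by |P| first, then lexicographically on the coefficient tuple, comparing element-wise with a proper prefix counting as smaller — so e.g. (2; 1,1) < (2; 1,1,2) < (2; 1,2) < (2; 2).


Σ has 9 primitive collections:

  • {1,6}:  v_{1} + v_{6} = v_{2}  ⇒ sig = (2; 1)
  • {4,6}:  v_{4} + v_{6} = v_{0} + 2·v_{2} + v_{7}  ⇒ sig = (2; 1,1,2)
  • {3,4}:  v_{3} + v_{4} = 2·v_{1} + v_{2}  ⇒ sig = (2; 1,2)
  • {4,5}:  v_{4} + v_{5} = v_{0} + 2·v_{7}  ⇒ sig = (2; 1,2)
  • {6,7}:  v_{6} + v_{7} = 2·v_{2} + v_{5}  ⇒ sig = (2; 1,2)
  • {0,3,7}:  v_{0} + v_{3} + v_{7} = v_{1}  ⇒ sig = (3; 1)
  • {1,2,5}:  v_{1} + v_{2} + v_{5} = v_{7}  ⇒ sig = (3; 1)
  • {0,2,3,5}:  v_{0} + v_{2} + v_{3} + v_{5} = 0  ⇒ sig = (4; —)
  • {0,1,2,7}:  v_{0} + v_{1} + v_{2} + v_{7} = v_{4}  ⇒ sig = (4; 1)

Sorted signature multiset PRS(X):
    |P|=2: 5 collections, coeffs (1), (1,1,2), (1,2), (1,2), (1,2)
    |P|=3: 2 collections, coeffs (1), (1)
    |P|=4: 2 collections, coeffs (), (1)


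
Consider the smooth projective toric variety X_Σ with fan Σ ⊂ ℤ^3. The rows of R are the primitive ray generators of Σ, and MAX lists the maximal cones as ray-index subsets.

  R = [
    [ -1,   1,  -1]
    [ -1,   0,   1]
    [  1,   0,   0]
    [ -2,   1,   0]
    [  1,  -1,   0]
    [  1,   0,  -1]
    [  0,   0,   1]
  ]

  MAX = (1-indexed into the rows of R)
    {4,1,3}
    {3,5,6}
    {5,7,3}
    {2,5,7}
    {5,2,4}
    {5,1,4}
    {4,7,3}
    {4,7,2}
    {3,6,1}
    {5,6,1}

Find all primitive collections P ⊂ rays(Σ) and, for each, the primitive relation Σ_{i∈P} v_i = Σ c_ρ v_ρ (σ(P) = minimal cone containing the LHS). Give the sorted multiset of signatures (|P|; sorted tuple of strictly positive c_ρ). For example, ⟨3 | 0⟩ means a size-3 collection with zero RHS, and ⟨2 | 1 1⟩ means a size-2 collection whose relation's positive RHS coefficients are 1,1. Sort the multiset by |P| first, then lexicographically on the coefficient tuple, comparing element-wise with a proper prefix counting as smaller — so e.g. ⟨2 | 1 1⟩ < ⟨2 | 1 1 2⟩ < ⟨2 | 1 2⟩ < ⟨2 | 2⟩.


Minimal non-faces — 9 found among 7 rays, 10 max cones:

  P={2,6}:  v_{2} + v_{6} = 0  so sig = ⟨2 | 0⟩
  P={1,2}:  v_{1} + v_{2} = v_{4}  so sig = ⟨2 | 1⟩
  P={2,3}:  v_{2} + v_{3} = v_{7}  so sig = ⟨2 | 1⟩
  P={4,6}:  v_{4} + v_{6} = v_{1}  so sig = ⟨2 | 1⟩
  P={6,7}:  v_{6} + v_{7} = v_{3}  so sig = ⟨2 | 1⟩
  P={1,7}:  v_{1} + v_{7} = v_{3} + v_{4}  so sig = ⟨2 | 1 1⟩
  P={3,4,5}:  v_{3} + v_{4} + v_{5} = 0  so sig = ⟨3 | 0⟩
  P={1,3,5}:  v_{1} + v_{3} + v_{5} = v_{6}  so sig = ⟨3 | 1⟩
  P={4,5,7}:  v_{4} + v_{5} + v_{7} = v_{2}  so sig = ⟨3 | 1⟩

Hence PRS(X_Σ) =
    |P|=2: 6 collections, coeffs (), (1), (1), (1), (1), (1,1)
    |P|=3: 3 collections, coeffs (), (1), (1)


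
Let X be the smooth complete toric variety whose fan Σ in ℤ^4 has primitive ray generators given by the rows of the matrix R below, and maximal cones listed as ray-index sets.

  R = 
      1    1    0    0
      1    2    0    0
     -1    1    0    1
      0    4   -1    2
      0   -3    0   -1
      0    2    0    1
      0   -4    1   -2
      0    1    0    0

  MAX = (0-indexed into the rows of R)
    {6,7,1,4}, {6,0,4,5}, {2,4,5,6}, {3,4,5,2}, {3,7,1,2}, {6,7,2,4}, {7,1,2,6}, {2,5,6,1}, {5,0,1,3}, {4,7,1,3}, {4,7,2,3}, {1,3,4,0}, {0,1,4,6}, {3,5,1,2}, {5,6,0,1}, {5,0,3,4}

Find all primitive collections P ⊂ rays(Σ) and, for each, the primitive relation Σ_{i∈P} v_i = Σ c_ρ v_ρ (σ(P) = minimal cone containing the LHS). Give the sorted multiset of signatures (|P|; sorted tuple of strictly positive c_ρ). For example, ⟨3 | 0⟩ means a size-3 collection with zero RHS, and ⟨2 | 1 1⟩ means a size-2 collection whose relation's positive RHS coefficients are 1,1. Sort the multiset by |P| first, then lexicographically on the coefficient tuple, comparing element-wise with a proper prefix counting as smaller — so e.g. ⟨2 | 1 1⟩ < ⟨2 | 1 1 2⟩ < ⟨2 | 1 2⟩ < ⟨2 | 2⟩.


|primitive collections| = 6. Relations:

  P = {3,6}:  v_{3} + v_{6} = 0  ⇒ sig = ⟨2 | 0⟩
  P = {0,2}:  v_{0} + v_{2} = v_{5}  ⇒ sig = ⟨2 | 1⟩
  P = {0,7}:  v_{0} + v_{7} = v_{1}  ⇒ sig = ⟨2 | 1⟩
  P = {5,7}:  v_{5} + v_{7} = v_{1} + v_{2}  ⇒ sig = ⟨2 | 1 1⟩
  P = {1,2,4}:  v_{1} + v_{2} + v_{4} = 0  ⇒ sig = ⟨3 | 0⟩
  P = {1,4,5}:  v_{1} + v_{4} + v_{5} = v_{0}  ⇒ sig = ⟨3 | 1⟩

Sorted signature multiset PRS(X):
    ⟨2 | 0⟩
    ⟨2 | 1⟩
    ⟨2 | 1⟩
    ⟨2 | 1 1⟩
    ⟨3 | 0⟩
    ⟨3 | 1⟩


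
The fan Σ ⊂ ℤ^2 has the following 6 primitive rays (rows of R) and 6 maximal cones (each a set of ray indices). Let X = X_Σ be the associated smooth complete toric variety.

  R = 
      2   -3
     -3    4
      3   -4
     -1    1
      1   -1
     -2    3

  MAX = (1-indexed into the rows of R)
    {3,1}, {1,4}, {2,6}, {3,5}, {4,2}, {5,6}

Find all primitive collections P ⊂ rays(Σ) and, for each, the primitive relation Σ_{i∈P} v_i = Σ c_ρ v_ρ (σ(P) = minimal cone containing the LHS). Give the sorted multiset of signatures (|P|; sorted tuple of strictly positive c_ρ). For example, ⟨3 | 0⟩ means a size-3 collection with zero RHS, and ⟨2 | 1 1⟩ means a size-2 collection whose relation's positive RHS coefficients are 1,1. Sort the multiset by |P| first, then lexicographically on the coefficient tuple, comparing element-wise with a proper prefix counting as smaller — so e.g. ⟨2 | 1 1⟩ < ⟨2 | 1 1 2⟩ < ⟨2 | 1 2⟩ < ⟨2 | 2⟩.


Σ has 9 primitive collections:

  • {1,6}:  v_{1} + v_{6} = 0 — sig = ⟨2 | 0⟩
  • {2,3}:  v_{2} + v_{3} = 0 — sig = ⟨2 | 0⟩
  • {4,5}:  v_{4} + v_{5} = 0 — sig = ⟨2 | 0⟩
  • {1,2}:  v_{1} + v_{2} = v_{4} — sig = ⟨2 | 1⟩
  • {1,5}:  v_{1} + v_{5} = v_{3} — sig = ⟨2 | 1⟩
  • {2,5}:  v_{2} + v_{5} = v_{6} — sig = ⟨2 | 1⟩
  • {3,4}:  v_{3} + v_{4} = v_{1} — sig = ⟨2 | 1⟩
  • {3,6}:  v_{3} + v_{6} = v_{5} — sig = ⟨2 | 1⟩
  • {4,6}:  v_{4} + v_{6} = v_{2} — sig = ⟨2 | 1⟩

Signatures (|P|; sorted positive RHS coefficients), sorted:
    ⟨2 | 0⟩
    ⟨2 | 0⟩
    ⟨2 | 0⟩
    ⟨2 | 1⟩
    ⟨2 | 1⟩
    ⟨2 | 1⟩
    ⟨2 | 1⟩
    ⟨2 | 1⟩
    ⟨2 | 1⟩


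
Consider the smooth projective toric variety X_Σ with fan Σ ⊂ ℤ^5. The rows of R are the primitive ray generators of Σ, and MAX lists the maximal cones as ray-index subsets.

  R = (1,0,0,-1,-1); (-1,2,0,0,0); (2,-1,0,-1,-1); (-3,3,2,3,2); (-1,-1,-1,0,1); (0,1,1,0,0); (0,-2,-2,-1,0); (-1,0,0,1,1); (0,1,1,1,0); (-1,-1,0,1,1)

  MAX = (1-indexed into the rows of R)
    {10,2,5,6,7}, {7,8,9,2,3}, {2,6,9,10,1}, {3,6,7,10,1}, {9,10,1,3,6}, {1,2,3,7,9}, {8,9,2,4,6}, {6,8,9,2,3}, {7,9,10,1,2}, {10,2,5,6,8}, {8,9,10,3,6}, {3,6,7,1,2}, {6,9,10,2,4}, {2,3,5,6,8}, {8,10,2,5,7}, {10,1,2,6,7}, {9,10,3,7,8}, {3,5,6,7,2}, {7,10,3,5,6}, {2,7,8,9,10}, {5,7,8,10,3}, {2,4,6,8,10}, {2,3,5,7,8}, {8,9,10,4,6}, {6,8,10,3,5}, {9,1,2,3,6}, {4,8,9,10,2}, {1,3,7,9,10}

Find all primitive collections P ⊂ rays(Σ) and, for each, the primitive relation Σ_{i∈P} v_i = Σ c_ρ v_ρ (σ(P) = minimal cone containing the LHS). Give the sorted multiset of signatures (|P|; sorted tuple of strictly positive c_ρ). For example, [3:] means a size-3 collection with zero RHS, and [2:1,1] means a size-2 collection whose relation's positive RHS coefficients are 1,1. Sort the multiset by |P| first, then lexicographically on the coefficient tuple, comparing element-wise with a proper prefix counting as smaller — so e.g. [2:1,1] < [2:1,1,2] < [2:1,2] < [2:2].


Δ(Σ) — 10 vertices, 11 min non-faces:

  {1,8}:  v_{1} + v_{8} = 0  ⇒ sig = [2:]
  {5,9}:  v_{5} + v_{9} = v_{8}  ⇒ sig = [2:1]
  {1,5}:  v_{1} + v_{5} = v_{6} + v_{7}  ⇒ sig = [2:1,1]
  {3,4}:  v_{3} + v_{4} = v_{6} + v_{8} + v_{9}  ⇒ sig = [2:1,1,1]
  {4,7}:  v_{4} + v_{7} = v_{2} + v_{8} + v_{10}  ⇒ sig = [2:1,1,1]
  {1,4}:  v_{1} + v_{4} = v_{2} + v_{6} + v_{9} + v_{10}  ⇒ sig = [2:1,1,1,1]
  {4,5}:  v_{4} + v_{5} = v_{2} + v_{6} + 2·v_{8} + v_{10}  ⇒ sig = [2:1,1,1,2]
  {2,3,10}:  v_{2} + v_{3} + v_{10} = 0  ⇒ sig = [3:]
  {6,7,9}:  v_{6} + v_{7} + v_{9} = 0  ⇒ sig = [3:]
  {6,7,8}:  v_{6} + v_{7} + v_{8} = v_{5}  ⇒ sig = [3:1]
  {2,6,8,9,10}:  v_{2} + v_{6} + v_{8} + v_{9} + v_{10} = v_{4}  ⇒ sig = [5:1]

Sorted signature multiset PRS(X):
{ [2:],  [2:1],  [2:1,1],  [2:1,1,1] ×2,  [2:1,1,1,1],  [2:1,1,1,2],  [3:] ×2,  [3:1],  [5:1] }


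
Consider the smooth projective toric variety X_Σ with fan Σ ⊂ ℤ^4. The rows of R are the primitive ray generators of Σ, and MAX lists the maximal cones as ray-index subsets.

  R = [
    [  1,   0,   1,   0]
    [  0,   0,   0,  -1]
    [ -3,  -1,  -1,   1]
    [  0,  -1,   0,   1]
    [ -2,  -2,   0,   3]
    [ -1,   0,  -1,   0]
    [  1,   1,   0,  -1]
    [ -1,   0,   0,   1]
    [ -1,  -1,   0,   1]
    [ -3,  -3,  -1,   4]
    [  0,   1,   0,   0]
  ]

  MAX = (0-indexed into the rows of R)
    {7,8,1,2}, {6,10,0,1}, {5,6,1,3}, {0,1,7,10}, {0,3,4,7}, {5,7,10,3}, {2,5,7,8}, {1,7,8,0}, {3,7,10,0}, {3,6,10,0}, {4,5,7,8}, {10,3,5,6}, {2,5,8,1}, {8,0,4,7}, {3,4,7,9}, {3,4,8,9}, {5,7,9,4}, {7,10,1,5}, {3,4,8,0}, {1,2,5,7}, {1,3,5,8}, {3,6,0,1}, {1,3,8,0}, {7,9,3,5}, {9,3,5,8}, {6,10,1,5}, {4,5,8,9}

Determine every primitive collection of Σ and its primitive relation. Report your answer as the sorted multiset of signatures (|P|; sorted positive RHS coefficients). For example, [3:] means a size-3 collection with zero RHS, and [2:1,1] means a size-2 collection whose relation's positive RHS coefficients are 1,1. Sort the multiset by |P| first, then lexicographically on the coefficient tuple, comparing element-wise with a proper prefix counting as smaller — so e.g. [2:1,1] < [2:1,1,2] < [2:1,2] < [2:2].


Primitive collections (23):

  P = {0,5}:  v_{0} + v_{5} = 0  →  sig = [2:]
  P = {6,8}:  v_{6} + v_{8} = 0  →  sig = [2:]
  P = {6,7}:  v_{6} + v_{7} = v_{10}  →  sig = [2:1]
  P = {8,10}:  v_{8} + v_{10} = v_{7}  →  sig = [2:1]
  P = {0,9}:  v_{0} + v_{9} = v_{3} + v_{4}  →  sig = [2:1,1]
  P = {4,6}:  v_{4} + v_{6} = v_{3} + v_{7}  →  sig = [2:1,1]
  P = {0,2}:  v_{0} + v_{2} = v_{1} + v_{7} + v_{8}  →  sig = [2:1,1,1]
  P = {2,6}:  v_{2} + v_{6} = v_{1} + v_{5} + v_{7}  →  sig = [2:1,1,1]
  P = {1,9}:  v_{1} + v_{9} = v_{3} + v_{5} + 2·v_{8}  →  sig = [2:1,1,2]
  P = {2,10}:  v_{2} + v_{10} = v_{1} + v_{5} + 2·v_{7}  →  sig = [2:1,1,2]
  P = {6,9}:  v_{6} + v_{9} = 2·v_{3} + v_{5} + v_{7}  →  sig = [2:1,1,2]
  P = {2,4}:  v_{2} + v_{4} = v_{5} + v_{7} + 3·v_{8}  →  sig = [2:1,1,3]
  P = {2,3}:  v_{2} + v_{3} = v_{5} + 2·v_{8}  →  sig = [2:1,2]
  P = {4,10}:  v_{4} + v_{10} = v_{3} + 2·v_{7}  →  sig = [2:1,2]
  P = {2,9}:  v_{2} + v_{9} = v_{4} + 2·v_{5} + 2·v_{8}  →  sig = [2:1,2,2]
  P = {9,10}:  v_{9} + v_{10} = 2·v_{3} + v_{5} + 2·v_{7}  →  sig = [2:1,2,2]
  P = {1,4}:  v_{1} + v_{4} = 2·v_{8}  →  sig = [2:2]
  P = {1,3,10}:  v_{1} + v_{3} + v_{10} = 0  →  sig = [3:]
  P = {1,3,7}:  v_{1} + v_{3} + v_{7} = v_{8}  →  sig = [3:1]
  P = {3,4,5}:  v_{3} + v_{4} + v_{5} = v_{9}  →  sig = [3:1]
  P = {3,7,8}:  v_{3} + v_{7} + v_{8} = v_{4}  →  sig = [3:1]
  P = {7,8,9}:  v_{7} + v_{8} + v_{9} = 2·v_{4} + v_{5}  →  sig = [3:1,2]
  P = {1,5,7,8}:  v_{1} + v_{5} + v_{7} + v_{8} = v_{2}  →  sig = [4:1]

Signatures (|P|; sorted positive RHS coefficients), sorted:
[[2:], [2:], [2:1], [2:1], [2:1,1], [2:1,1], [2:1,1,1], [2:1,1,1], [2:1,1,2], [2:1,1,2], [2:1,1,2], [2:1,1,3], [2:1,2], [2:1,2], [2:1,2,2], [2:1,2,2], [2:2], [3:], [3:1], [3:1], [3:1], [3:1,2], [4:1]]


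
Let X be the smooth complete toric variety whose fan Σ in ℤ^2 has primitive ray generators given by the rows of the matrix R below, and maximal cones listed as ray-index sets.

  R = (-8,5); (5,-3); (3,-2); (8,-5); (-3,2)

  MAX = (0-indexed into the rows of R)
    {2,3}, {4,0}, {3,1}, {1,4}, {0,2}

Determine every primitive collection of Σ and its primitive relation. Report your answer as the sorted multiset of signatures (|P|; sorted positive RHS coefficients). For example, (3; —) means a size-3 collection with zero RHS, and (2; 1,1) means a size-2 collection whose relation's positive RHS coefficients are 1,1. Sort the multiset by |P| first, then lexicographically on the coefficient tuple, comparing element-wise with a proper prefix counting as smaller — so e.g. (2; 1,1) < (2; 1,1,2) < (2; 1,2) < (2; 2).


Minimal non-faces — 5 found among 5 rays, 5 max cones:

  {0,3}:  v_{0} + v_{3} = 0 — sig = (2; —)
  {2,4}:  v_{2} + v_{4} = 0 — sig = (2; —)
  {0,1}:  v_{0} + v_{1} = v_{4} — sig = (2; 1)
  {1,2}:  v_{1} + v_{2} = v_{3} — sig = (2; 1)
  {3,4}:  v_{3} + v_{4} = v_{1} — sig = (2; 1)

Sorted signature multiset PRS(X):
    |P|=2: 5 collections, coeffs (), (), (1), (1), (1)


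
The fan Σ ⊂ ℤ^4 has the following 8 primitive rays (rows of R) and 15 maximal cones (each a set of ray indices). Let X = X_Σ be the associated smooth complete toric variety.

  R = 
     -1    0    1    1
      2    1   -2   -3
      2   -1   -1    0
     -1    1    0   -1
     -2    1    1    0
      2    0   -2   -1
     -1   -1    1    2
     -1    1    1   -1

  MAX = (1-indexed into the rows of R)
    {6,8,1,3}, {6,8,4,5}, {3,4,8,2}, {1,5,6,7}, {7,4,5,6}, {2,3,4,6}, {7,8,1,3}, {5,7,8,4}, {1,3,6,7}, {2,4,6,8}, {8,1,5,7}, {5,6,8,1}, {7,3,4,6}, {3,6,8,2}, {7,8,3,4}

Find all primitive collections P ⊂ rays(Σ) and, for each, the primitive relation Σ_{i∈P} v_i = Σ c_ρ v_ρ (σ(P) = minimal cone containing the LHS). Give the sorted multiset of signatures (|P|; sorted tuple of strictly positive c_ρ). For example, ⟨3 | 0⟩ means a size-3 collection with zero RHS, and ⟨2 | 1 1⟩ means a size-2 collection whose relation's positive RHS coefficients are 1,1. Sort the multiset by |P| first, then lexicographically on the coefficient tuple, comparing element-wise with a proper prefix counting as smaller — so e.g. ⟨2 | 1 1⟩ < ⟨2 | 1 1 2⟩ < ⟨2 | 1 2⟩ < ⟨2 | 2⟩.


Δ(Σ) — 8 vertices, 7 min non-faces:

  {3,5}:  v_{3} + v_{5} = 0 ; sig = ⟨2 | 0⟩
  {1,4}:  v_{1} + v_{4} = v_{5} ; sig = ⟨2 | 1⟩
  {1,2}:  v_{1} + v_{2} = v_{6} + v_{8} ; sig = ⟨2 | 1 1⟩
  {2,7}:  v_{2} + v_{7} = v_{3} + v_{4} ; sig = ⟨2 | 1 1⟩
  {2,5}:  v_{2} + v_{5} = v_{4} + v_{6} + v_{8} ; sig = ⟨2 | 1 1 1⟩
  {6,7,8}:  v_{6} + v_{7} + v_{8} = 0 ; sig = ⟨3 | 0⟩
  {3,4,6,8}:  v_{3} + v_{4} + v_{6} + v_{8} = v_{2} ; sig = ⟨4 | 1⟩

so the primitive-relation signature multiset is
{ ⟨2 | 0⟩,  ⟨2 | 1⟩,  ⟨2 | 1 1⟩ ×2,  ⟨2 | 1 1 1⟩,  ⟨3 | 0⟩,  ⟨4 | 1⟩ }


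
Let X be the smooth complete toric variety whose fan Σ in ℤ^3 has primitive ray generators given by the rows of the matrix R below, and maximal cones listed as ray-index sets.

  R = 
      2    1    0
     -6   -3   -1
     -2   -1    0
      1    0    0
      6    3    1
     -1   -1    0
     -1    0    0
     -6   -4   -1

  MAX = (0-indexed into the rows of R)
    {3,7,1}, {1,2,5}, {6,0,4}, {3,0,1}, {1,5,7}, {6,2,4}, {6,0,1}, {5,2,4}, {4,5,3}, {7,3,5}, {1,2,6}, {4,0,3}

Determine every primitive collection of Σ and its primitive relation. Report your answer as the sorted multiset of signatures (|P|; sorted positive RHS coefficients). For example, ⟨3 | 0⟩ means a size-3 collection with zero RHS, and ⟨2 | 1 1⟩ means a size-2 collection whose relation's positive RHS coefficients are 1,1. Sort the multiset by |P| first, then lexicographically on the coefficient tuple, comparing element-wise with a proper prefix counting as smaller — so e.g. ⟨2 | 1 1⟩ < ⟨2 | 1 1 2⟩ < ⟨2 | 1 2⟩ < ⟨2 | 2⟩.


Σ has 11 primitive collections:

  P={0,2}:  v_{0} + v_{2} = 0 ; sig = ⟨2 | 0⟩
  P={1,4}:  v_{1} + v_{4} = 0 ; sig = ⟨2 | 0⟩
  P={3,6}:  v_{3} + v_{6} = 0 ; sig = ⟨2 | 0⟩
  P={0,5}:  v_{0} + v_{5} = v_{3} ; sig = ⟨2 | 1⟩
  P={2,3}:  v_{2} + v_{3} = v_{5} ; sig = ⟨2 | 1⟩
  P={5,6}:  v_{5} + v_{6} = v_{2} ; sig = ⟨2 | 1⟩
  P={4,7}:  v_{4} + v_{7} = v_{3} + v_{5} ; sig = ⟨2 | 1 1⟩
  P={6,7}:  v_{6} + v_{7} = v_{1} + v_{5} ; sig = ⟨2 | 1 1⟩
  P={0,7}:  v_{0} + v_{7} = v_{1} + 2·v_{3} ; sig = ⟨2 | 1 2⟩
  P={2,7}:  v_{2} + v_{7} = v_{1} + 2·v_{5} ; sig = ⟨2 | 1 2⟩
  P={1,3,5}:  v_{1} + v_{3} + v_{5} = v_{7} ; sig = ⟨3 | 1⟩

so the primitive-relation signature multiset is
{ ⟨2 | 0⟩ ×3,  ⟨2 | 1⟩ ×3,  ⟨2 | 1 1⟩ ×2,  ⟨2 | 1 2⟩ ×2,  ⟨3 | 1⟩ }


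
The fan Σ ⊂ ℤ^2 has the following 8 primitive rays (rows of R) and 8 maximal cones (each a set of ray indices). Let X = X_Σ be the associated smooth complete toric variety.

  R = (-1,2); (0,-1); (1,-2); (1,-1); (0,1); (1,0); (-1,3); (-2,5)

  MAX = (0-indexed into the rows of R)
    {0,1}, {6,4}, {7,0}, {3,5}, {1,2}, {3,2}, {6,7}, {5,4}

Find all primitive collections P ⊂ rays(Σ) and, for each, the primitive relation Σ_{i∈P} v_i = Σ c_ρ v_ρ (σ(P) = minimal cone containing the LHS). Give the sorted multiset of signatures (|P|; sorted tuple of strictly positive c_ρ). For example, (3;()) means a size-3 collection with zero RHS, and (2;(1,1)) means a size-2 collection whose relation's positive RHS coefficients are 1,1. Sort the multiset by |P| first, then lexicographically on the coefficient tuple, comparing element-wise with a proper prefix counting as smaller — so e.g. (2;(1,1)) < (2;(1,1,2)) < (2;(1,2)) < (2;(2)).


Minimal non-faces — 20 found among 8 rays, 8 max cones:

  P = {0,2}:  v_{0} + v_{2} = 0  so sig = (2;())
  P = {1,4}:  v_{1} + v_{4} = 0  so sig = (2;())
  P = {0,3}:  v_{0} + v_{3} = v_{4}  so sig = (2;(1))
  P = {0,4}:  v_{0} + v_{4} = v_{6}  so sig = (2;(1))
  P = {0,6}:  v_{0} + v_{6} = v_{7}  so sig = (2;(1))
  P = {1,3}:  v_{1} + v_{3} = v_{2}  so sig = (2;(1))
  P = {1,5}:  v_{1} + v_{5} = v_{3}  so sig = (2;(1))
  P = {1,6}:  v_{1} + v_{6} = v_{0}  so sig = (2;(1))
  P = {2,4}:  v_{2} + v_{4} = v_{3}  so sig = (2;(1))
  P = {2,6}:  v_{2} + v_{6} = v_{4}  so sig = (2;(1))
  P = {2,7}:  v_{2} + v_{7} = v_{6}  so sig = (2;(1))
  P = {3,4}:  v_{3} + v_{4} = v_{5}  so sig = (2;(1))
  P = {3,7}:  v_{3} + v_{7} = v_{4} + v_{6}  so sig = (2;(1,1))
  P = {5,7}:  v_{5} + v_{7} = 2·v_{4} + v_{6}  so sig = (2;(1,2))
  P = {0,5}:  v_{0} + v_{5} = 2·v_{4}  so sig = (2;(2))
  P = {1,7}:  v_{1} + v_{7} = 2·v_{0}  so sig = (2;(2))
  P = {2,5}:  v_{2} + v_{5} = 2·v_{3}  so sig = (2;(2))
  P = {3,6}:  v_{3} + v_{6} = 2·v_{4}  so sig = (2;(2))
  P = {4,7}:  v_{4} + v_{7} = 2·v_{6}  so sig = (2;(2))
  P = {5,6}:  v_{5} + v_{6} = 3·v_{4}  so sig = (2;(3))

Hence PRS(X_Σ) =
{ (2;()) ×2,  (2;(1)) ×10,  (2;(1,1)),  (2;(1,2)),  (2;(2)) ×5,  (2;(3)) }


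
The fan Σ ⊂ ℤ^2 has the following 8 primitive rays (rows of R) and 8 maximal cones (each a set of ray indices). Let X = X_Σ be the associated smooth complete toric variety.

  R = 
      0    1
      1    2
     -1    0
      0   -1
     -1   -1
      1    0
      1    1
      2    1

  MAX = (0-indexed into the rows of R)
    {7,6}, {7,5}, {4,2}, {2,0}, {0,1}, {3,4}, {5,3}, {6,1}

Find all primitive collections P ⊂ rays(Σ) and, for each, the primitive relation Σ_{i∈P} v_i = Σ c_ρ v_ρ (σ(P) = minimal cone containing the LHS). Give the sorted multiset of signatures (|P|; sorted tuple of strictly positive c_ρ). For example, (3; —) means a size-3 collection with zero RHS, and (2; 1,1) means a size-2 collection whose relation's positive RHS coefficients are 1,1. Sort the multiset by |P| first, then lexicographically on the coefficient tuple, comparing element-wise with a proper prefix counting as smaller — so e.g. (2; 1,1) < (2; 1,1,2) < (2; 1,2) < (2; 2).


Δ(Σ) — 8 vertices, 20 min non-faces:

  P={0,3}:  v_{0} + v_{3} = 0 ; sig = (2; —)
  P={2,5}:  v_{2} + v_{5} = 0 ; sig = (2; —)
  P={4,6}:  v_{4} + v_{6} = 0 ; sig = (2; —)
  P={0,4}:  v_{0} + v_{4} = v_{2} ; sig = (2; 1)
  P={0,5}:  v_{0} + v_{5} = v_{6} ; sig = (2; 1)
  P={0,6}:  v_{0} + v_{6} = v_{1} ; sig = (2; 1)
  P={1,3}:  v_{1} + v_{3} = v_{6} ; sig = (2; 1)
  P={1,4}:  v_{1} + v_{4} = v_{0} ; sig = (2; 1)
  P={2,3}:  v_{2} + v_{3} = v_{4} ; sig = (2; 1)
  P={2,6}:  v_{2} + v_{6} = v_{0} ; sig = (2; 1)
  P={2,7}:  v_{2} + v_{7} = v_{6} ; sig = (2; 1)
  P={3,6}:  v_{3} + v_{6} = v_{5} ; sig = (2; 1)
  P={4,5}:  v_{4} + v_{5} = v_{3} ; sig = (2; 1)
  P={4,7}:  v_{4} + v_{7} = v_{5} ; sig = (2; 1)
  P={5,6}:  v_{5} + v_{6} = v_{7} ; sig = (2; 1)
  P={0,7}:  v_{0} + v_{7} = 2·v_{6} ; sig = (2; 2)
  P={1,2}:  v_{1} + v_{2} = 2·v_{0} ; sig = (2; 2)
  P={1,5}:  v_{1} + v_{5} = 2·v_{6} ; sig = (2; 2)
  P={3,7}:  v_{3} + v_{7} = 2·v_{5} ; sig = (2; 2)
  P={1,7}:  v_{1} + v_{7} = 3·v_{6} ; sig = (2; 3)

Sorted signature multiset PRS(X):
[(2; —), (2; —), (2; —), (2; 1), (2; 1), (2; 1), (2; 1), (2; 1), (2; 1), (2; 1), (2; 1), (2; 1), (2; 1), (2; 1), (2; 1), (2; 2), (2; 2), (2; 2), (2; 2), (2; 3)]


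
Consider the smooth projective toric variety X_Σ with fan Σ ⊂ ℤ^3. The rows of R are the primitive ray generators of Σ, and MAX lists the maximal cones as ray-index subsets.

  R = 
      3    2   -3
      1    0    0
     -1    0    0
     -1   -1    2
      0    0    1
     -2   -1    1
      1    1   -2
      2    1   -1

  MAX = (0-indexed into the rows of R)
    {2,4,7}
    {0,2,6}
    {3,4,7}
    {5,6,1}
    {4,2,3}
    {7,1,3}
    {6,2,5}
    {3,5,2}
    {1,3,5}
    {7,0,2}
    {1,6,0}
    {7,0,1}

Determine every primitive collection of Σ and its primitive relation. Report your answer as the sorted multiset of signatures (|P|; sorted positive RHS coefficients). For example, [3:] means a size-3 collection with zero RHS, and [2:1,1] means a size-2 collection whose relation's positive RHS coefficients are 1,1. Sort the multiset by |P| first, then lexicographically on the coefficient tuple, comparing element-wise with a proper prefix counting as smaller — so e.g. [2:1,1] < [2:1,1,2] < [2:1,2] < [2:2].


Primitive collections (11):

  • {1,2}:  v_{1} + v_{2} = 0  so sig = [2:]
  • {3,6}:  v_{3} + v_{6} = 0  so sig = [2:]
  • {5,7}:  v_{5} + v_{7} = 0  so sig = [2:]
  • {0,3}:  v_{0} + v_{3} = v_{7}  so sig = [2:1]
  • {0,5}:  v_{0} + v_{5} = v_{6}  so sig = [2:1]
  • {6,7}:  v_{6} + v_{7} = v_{0}  so sig = [2:1]
  • {1,4}:  v_{1} + v_{4} = v_{3} + v_{7}  so sig = [2:1,1]
  • {4,5}:  v_{4} + v_{5} = v_{2} + v_{3}  so sig = [2:1,1]
  • {4,6}:  v_{4} + v_{6} = v_{2} + v_{7}  so sig = [2:1,1]
  • {0,4}:  v_{0} + v_{4} = v_{2} + 2·v_{7}  so sig = [2:1,2]
  • {2,3,7}:  v_{2} + v_{3} + v_{7} = v_{4}  so sig = [3:1]

so the primitive-relation signature multiset is
    |P|=2: 10 collections, coeffs (), (), (), (1), (1), (1), (1,1), (1,1), (1,1), (1,2)
    |P|=3: 1 collection, coeffs (1)


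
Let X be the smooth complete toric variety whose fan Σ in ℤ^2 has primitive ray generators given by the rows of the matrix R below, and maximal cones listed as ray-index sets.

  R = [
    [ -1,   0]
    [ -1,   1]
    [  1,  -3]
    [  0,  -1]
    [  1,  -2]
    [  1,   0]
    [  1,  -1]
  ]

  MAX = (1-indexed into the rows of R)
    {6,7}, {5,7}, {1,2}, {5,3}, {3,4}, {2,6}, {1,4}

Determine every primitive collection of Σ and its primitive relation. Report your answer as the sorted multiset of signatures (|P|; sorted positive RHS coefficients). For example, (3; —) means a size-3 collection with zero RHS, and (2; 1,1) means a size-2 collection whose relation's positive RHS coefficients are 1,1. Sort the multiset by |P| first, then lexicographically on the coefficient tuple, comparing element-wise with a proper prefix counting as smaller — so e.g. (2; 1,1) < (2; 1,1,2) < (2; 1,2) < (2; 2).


14 collections generate NE(X_Σ); each relation:

  • {1,6}:  v_{1} + v_{6} = 0  →  sig = (2; —)
  • {2,7}:  v_{2} + v_{7} = 0  →  sig = (2; —)
  • {1,7}:  v_{1} + v_{7} = v_{4}  →  sig = (2; 1)
  • {2,4}:  v_{2} + v_{4} = v_{1}  →  sig = (2; 1)
  • {2,5}:  v_{2} + v_{5} = v_{4}  →  sig = (2; 1)
  • {4,5}:  v_{4} + v_{5} = v_{3}  →  sig = (2; 1)
  • {4,6}:  v_{4} + v_{6} = v_{7}  →  sig = (2; 1)
  • {4,7}:  v_{4} + v_{7} = v_{5}  →  sig = (2; 1)
  • {3,6}:  v_{3} + v_{6} = v_{5} + v_{7}  →  sig = (2; 1,1)
  • {1,5}:  v_{1} + v_{5} = 2·v_{4}  →  sig = (2; 2)
  • {2,3}:  v_{2} + v_{3} = 2·v_{4}  →  sig = (2; 2)
  • {3,7}:  v_{3} + v_{7} = 2·v_{5}  →  sig = (2; 2)
  • {5,6}:  v_{5} + v_{6} = 2·v_{7}  →  sig = (2; 2)
  • {1,3}:  v_{1} + v_{3} = 3·v_{4}  →  sig = (2; 3)

Hence PRS(X_Σ) =
[(2; —), (2; —), (2; 1), (2; 1), (2; 1), (2; 1), (2; 1), (2; 1), (2; 1,1), (2; 2), (2; 2), (2; 2), (2; 2), (2; 3)]


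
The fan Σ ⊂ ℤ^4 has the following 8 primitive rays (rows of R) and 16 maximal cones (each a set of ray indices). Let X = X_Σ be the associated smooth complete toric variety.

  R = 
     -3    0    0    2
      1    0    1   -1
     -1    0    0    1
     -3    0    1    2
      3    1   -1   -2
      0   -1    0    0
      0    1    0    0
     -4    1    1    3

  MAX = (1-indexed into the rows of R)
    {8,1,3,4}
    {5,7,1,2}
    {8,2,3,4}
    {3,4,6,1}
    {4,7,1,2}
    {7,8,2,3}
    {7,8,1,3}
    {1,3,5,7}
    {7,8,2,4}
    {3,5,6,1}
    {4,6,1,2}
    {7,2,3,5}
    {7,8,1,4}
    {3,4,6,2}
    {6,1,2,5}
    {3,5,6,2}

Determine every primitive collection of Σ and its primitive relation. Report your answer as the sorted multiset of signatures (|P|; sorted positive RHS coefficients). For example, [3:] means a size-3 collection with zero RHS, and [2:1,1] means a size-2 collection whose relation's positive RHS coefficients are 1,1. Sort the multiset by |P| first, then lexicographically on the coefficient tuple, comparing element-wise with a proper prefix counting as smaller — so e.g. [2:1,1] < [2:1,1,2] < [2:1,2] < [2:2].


Σ has 7 primitive collections:

  {6,7}:  v_{6} + v_{7} = 0  →  sig = [2:]
  {4,5}:  v_{4} + v_{5} = v_{7}  →  sig = [2:1]
  {6,8}:  v_{6} + v_{8} = v_{3} + v_{4}  →  sig = [2:1,1]
  {5,8}:  v_{5} + v_{8} = v_{3} + 2·v_{7}  →  sig = [2:1,2]
  {1,2,3}:  v_{1} + v_{2} + v_{3} = v_{4}  →  sig = [3:1]
  {3,4,7}:  v_{3} + v_{4} + v_{7} = v_{8}  →  sig = [3:1]
  {1,2,8}:  v_{1} + v_{2} + v_{8} = 2·v_{4} + v_{7}  →  sig = [3:1,2]

so the primitive-relation signature multiset is
[[2:], [2:1], [2:1,1], [2:1,2], [3:1], [3:1], [3:1,2]]


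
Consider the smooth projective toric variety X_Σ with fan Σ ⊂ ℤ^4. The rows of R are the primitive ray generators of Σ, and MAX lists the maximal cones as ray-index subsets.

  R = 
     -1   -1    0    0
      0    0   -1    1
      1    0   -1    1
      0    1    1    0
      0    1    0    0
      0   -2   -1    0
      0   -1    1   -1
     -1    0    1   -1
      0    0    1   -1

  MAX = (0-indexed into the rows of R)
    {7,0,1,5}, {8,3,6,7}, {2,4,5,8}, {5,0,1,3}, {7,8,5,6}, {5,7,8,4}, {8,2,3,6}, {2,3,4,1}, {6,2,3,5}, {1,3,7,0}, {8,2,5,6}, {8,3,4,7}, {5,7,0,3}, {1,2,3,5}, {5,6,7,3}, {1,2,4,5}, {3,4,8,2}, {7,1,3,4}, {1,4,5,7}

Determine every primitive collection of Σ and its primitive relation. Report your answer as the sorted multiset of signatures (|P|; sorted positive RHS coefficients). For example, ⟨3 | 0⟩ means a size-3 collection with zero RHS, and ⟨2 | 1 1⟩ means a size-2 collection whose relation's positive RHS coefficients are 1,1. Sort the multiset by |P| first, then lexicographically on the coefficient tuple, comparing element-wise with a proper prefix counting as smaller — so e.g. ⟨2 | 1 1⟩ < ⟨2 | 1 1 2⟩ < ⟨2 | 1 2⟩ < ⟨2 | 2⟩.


Primitive collections (11):

  P = {1,8}:  v_{1} + v_{8} = 0 ; sig = ⟨2 | 0⟩
  P = {2,7}:  v_{2} + v_{7} = 0 ; sig = ⟨2 | 0⟩
  P = {4,6}:  v_{4} + v_{6} = v_{8} ; sig = ⟨2 | 1⟩
  P = {0,4}:  v_{0} + v_{4} = v_{1} + v_{7} ; sig = ⟨2 | 1 1⟩
  P = {1,6}:  v_{1} + v_{6} = v_{3} + v_{5} ; sig = ⟨2 | 1 1⟩
  P = {0,2}:  v_{0} + v_{2} = v_{1} + v_{3} + v_{5} ; sig = ⟨2 | 1 1 1⟩
  P = {0,8}:  v_{0} + v_{8} = v_{3} + v_{5} + v_{7} ; sig = ⟨2 | 1 1 1⟩
  P = {0,6}:  v_{0} + v_{6} = 2·v_{3} + 2·v_{5} + v_{7} ; sig = ⟨2 | 1 2 2⟩
  P = {3,4,5}:  v_{3} + v_{4} + v_{5} = 0 ; sig = ⟨3 | 0⟩
  P = {3,5,8}:  v_{3} + v_{5} + v_{8} = v_{6} ; sig = ⟨3 | 1⟩
  P = {1,3,5,7}:  v_{1} + v_{3} + v_{5} + v_{7} = v_{0} ; sig = ⟨4 | 1⟩

Signatures (|P|; sorted positive RHS coefficients), sorted:
    ⟨2 | 0⟩
    ⟨2 | 0⟩
    ⟨2 | 1⟩
    ⟨2 | 1 1⟩
    ⟨2 | 1 1⟩
    ⟨2 | 1 1 1⟩
    ⟨2 | 1 1 1⟩
    ⟨2 | 1 2 2⟩
    ⟨3 | 0⟩
    ⟨3 | 1⟩
    ⟨4 | 1⟩


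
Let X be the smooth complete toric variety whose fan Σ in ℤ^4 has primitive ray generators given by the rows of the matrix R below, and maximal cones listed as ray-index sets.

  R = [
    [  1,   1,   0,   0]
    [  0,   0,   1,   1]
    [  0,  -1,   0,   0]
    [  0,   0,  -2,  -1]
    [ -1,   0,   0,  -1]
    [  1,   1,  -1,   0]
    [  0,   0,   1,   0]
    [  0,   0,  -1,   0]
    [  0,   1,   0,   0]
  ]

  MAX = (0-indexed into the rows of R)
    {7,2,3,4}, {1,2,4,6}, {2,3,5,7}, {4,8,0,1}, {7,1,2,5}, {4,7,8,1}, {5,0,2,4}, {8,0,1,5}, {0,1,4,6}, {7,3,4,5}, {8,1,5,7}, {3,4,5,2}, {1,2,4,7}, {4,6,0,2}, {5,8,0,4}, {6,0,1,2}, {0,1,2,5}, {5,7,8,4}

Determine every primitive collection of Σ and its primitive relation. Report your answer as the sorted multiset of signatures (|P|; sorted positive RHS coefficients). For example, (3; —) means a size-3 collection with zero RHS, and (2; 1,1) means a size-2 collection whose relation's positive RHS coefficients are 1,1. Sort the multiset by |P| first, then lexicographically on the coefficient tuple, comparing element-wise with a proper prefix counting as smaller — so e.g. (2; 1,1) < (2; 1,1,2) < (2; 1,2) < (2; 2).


Δ(Σ) — 9 vertices, 12 min non-faces:

  P = {2,8}:  v_{2} + v_{8} = 0 — sig = (2; —)
  P = {6,7}:  v_{6} + v_{7} = 0 — sig = (2; —)
  P = {0,7}:  v_{0} + v_{7} = v_{5} — sig = (2; 1)
  P = {1,3}:  v_{1} + v_{3} = v_{7} — sig = (2; 1)
  P = {5,6}:  v_{5} + v_{6} = v_{0} — sig = (2; 1)
  P = {3,6}:  v_{3} + v_{6} = v_{2} + v_{4} + v_{5} — sig = (2; 1,1,1)
  P = {3,8}:  v_{3} + v_{8} = v_{4} + v_{5} + v_{7} — sig = (2; 1,1,1)
  P = {6,8}:  v_{6} + v_{8} = v_{0} + v_{1} + v_{4} — sig = (2; 1,1,1)
  P = {0,3}:  v_{0} + v_{3} = v_{2} + v_{4} + 2·v_{5} — sig = (2; 1,1,2)
  P = {1,4,5}:  v_{1} + v_{4} + v_{5} = v_{8} — sig = (3; 1)
  P = {0,1,2,4}:  v_{0} + v_{1} + v_{2} + v_{4} = v_{6} — sig = (4; 1)
  P = {2,4,5,7}:  v_{2} + v_{4} + v_{5} + v_{7} = v_{3} — sig = (4; 1)

Sorted signature multiset PRS(X):
{ (2; —) ×2,  (2; 1) ×3,  (2; 1,1,1) ×3,  (2; 1,1,2),  (3; 1),  (4; 1) ×2 }


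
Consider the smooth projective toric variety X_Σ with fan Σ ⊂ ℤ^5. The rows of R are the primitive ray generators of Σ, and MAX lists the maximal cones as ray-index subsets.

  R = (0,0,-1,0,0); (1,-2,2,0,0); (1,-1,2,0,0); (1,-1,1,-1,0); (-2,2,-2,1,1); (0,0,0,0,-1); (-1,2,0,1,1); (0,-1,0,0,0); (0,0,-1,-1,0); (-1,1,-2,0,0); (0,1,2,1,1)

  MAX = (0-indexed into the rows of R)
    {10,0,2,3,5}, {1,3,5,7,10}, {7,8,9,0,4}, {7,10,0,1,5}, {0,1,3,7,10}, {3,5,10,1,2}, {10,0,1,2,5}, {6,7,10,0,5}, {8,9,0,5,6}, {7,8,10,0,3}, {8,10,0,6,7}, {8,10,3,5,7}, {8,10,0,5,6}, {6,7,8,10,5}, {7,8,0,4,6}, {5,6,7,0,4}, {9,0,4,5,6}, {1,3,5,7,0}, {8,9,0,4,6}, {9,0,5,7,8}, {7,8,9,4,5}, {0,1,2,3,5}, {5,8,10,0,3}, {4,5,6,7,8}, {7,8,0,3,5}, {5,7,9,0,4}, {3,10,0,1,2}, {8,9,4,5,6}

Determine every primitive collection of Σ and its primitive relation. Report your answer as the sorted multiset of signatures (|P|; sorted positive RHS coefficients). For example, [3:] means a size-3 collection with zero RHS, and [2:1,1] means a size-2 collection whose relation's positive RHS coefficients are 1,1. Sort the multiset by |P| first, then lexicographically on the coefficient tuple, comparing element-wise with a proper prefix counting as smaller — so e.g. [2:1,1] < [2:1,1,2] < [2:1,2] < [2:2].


20 collections generate NE(X_Σ); each relation:

  • {2,9}:  v_{2} + v_{9} = 0 ; sig = [2:]
  • {1,9}:  v_{1} + v_{9} = v_{7} ; sig = [2:1]
  • {2,6}:  v_{2} + v_{6} = v_{10} ; sig = [2:1]
  • {2,7}:  v_{2} + v_{7} = v_{1} ; sig = [2:1]
  • {2,8}:  v_{2} + v_{8} = v_{3} ; sig = [2:1]
  • {3,9}:  v_{3} + v_{9} = v_{8} ; sig = [2:1]
  • {9,10}:  v_{9} + v_{10} = v_{6} ; sig = [2:1]
  • {1,6}:  v_{1} + v_{6} = v_{7} + v_{10} ; sig = [2:1,1]
  • {1,8}:  v_{1} + v_{8} = v_{3} + v_{7} ; sig = [2:1,1]
  • {2,4}:  v_{2} + v_{4} = v_{6} + v_{7} ; sig = [2:1,1]
  • {3,6}:  v_{3} + v_{6} = v_{8} + v_{10} ; sig = [2:1,1]
  • {3,4}:  v_{3} + v_{4} = v_{6} + v_{7} + v_{8} ; sig = [2:1,1,1]
  • {1,4}:  v_{1} + v_{4} = v_{6} + 2·v_{7} ; sig = [2:1,2]
  • {4,10}:  v_{4} + v_{10} = 2·v_{6} + v_{7} ; sig = [2:1,2]
  • {6,7,9}:  v_{6} + v_{7} + v_{9} = v_{4} ; sig = [3:1]
  • {0,4,5,8}:  v_{0} + v_{4} + v_{5} + v_{8} = 2·v_{9} ; sig = [4:2]
  • {0,5,7,8,10}:  v_{0} + v_{5} + v_{7} + v_{8} + v_{10} = 0 ; sig = [5:]
  • {0,3,5,7,10}:  v_{0} + v_{3} + v_{5} + v_{7} + v_{10} = v_{2} ; sig = [5:1]
  • {0,5,6,7,8}:  v_{0} + v_{5} + v_{6} + v_{7} + v_{8} = v_{9} ; sig = [5:1]
  • {0,1,3,5,10}:  v_{0} + v_{1} + v_{3} + v_{5} + v_{10} = 2·v_{2} ; sig = [5:2]

Hence PRS(X_Σ) =
    |P|=2: 14 collections, coeffs (), (1), (1), (1), (1), (1), (1), (1,1), (1,1), (1,1), (1,1), (1,1,1), (1,2), (1,2)
    |P|=3: 1 collection, coeffs (1)
    |P|=4: 1 collection, coeffs (2)
    |P|=5: 4 collections, coeffs (), (1), (1), (2)


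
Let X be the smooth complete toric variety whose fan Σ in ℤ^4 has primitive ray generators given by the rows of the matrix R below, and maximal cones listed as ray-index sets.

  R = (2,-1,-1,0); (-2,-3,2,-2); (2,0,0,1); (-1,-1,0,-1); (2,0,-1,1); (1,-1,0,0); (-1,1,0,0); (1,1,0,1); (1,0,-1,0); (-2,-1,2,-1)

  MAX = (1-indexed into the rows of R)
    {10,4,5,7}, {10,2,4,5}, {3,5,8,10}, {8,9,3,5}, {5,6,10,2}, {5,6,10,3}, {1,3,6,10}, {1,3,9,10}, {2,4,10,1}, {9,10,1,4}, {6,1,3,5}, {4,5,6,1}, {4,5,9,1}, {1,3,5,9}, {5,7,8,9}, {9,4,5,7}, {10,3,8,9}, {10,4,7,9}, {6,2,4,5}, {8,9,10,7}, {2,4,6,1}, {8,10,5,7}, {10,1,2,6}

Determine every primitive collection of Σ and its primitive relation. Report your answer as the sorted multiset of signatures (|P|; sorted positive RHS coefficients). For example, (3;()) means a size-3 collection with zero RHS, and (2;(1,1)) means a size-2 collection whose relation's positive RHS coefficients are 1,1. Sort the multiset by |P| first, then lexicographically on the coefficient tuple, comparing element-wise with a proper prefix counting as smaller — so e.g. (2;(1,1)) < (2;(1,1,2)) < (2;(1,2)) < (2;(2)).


|primitive collections| = 16. Relations:

  P={4,8}:  v_{4} + v_{8} = 0  →  sig = (2;())
  P={6,7}:  v_{6} + v_{7} = 0  →  sig = (2;())
  P={1,7}:  v_{1} + v_{7} = v_{9}  →  sig = (2;(1))
  P={3,4}:  v_{3} + v_{4} = v_{6}  →  sig = (2;(1))
  P={3,7}:  v_{3} + v_{7} = v_{8}  →  sig = (2;(1))
  P={6,8}:  v_{6} + v_{8} = v_{3}  →  sig = (2;(1))
  P={6,9}:  v_{6} + v_{9} = v_{1}  →  sig = (2;(1))
  P={1,8}:  v_{1} + v_{8} = v_{3} + v_{9}  →  sig = (2;(1,1))
  P={2,7}:  v_{2} + v_{7} = v_{4} + v_{10}  →  sig = (2;(1,1))
  P={2,8}:  v_{2} + v_{8} = v_{6} + v_{10}  →  sig = (2;(1,1))
  P={2,9}:  v_{2} + v_{9} = v_{1} + v_{4} + v_{10}  →  sig = (2;(1,1,1))
  P={2,3}:  v_{2} + v_{3} = 2·v_{6} + v_{10}  →  sig = (2;(1,2))
  P={4,6,10}:  v_{4} + v_{6} + v_{10} = v_{2}  →  sig = (3;(1))
  P={5,9,10}:  v_{5} + v_{9} + v_{10} = v_{6}  →  sig = (3;(1))
  P={1,2,5}:  v_{1} + v_{2} + v_{5} = v_{4} + 3·v_{6}  →  sig = (3;(1,3))
  P={1,5,10}:  v_{1} + v_{5} + v_{10} = 2·v_{6}  →  sig = (3;(2))

Hence PRS(X_Σ) =
    (2;())
    (2;())
    (2;(1))
    (2;(1))
    (2;(1))
    (2;(1))
    (2;(1))
    (2;(1,1))
    (2;(1,1))
    (2;(1,1))
    (2;(1,1,1))
    (2;(1,2))
    (3;(1))
    (3;(1))
    (3;(1,3))
    (3;(2))


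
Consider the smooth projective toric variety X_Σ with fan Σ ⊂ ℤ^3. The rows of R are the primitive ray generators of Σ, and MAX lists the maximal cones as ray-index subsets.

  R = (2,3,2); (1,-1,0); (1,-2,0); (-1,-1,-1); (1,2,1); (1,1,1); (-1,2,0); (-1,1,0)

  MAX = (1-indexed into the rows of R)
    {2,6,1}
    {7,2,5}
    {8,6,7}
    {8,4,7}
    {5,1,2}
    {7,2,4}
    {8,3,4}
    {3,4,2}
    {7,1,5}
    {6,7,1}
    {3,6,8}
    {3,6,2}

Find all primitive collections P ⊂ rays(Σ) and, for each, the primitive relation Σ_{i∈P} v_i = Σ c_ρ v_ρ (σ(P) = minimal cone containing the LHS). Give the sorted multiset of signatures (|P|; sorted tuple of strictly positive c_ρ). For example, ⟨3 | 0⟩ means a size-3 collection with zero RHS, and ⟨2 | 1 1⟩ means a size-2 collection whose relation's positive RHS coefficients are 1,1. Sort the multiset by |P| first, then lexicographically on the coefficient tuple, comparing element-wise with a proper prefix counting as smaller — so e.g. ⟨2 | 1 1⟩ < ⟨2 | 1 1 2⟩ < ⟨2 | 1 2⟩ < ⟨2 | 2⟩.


The 12 primitive collections of Σ (r=8, n=3):

  {2,8}:  v_{2} + v_{8} = 0  →  sig = ⟨2 | 0⟩
  {3,7}:  v_{3} + v_{7} = 0  →  sig = ⟨2 | 0⟩
  {4,6}:  v_{4} + v_{6} = 0  →  sig = ⟨2 | 0⟩
  {1,4}:  v_{1} + v_{4} = v_{5}  →  sig = ⟨2 | 1⟩
  {5,6}:  v_{5} + v_{6} = v_{1}  →  sig = ⟨2 | 1⟩
  {3,5}:  v_{3} + v_{5} = v_{2} + v_{6}  →  sig = ⟨2 | 1 1⟩
  {4,5}:  v_{4} + v_{5} = v_{2} + v_{7}  →  sig = ⟨2 | 1 1⟩
  {5,8}:  v_{5} + v_{8} = v_{6} + v_{7}  →  sig = ⟨2 | 1 1⟩
  {1,3}:  v_{1} + v_{3} = v_{2} + 2·v_{6}  →  sig = ⟨2 | 1 2⟩
  {1,8}:  v_{1} + v_{8} = 2·v_{6} + v_{7}  →  sig = ⟨2 | 1 2⟩
  {2,6,7}:  v_{2} + v_{6} + v_{7} = v_{5}  →  sig = ⟨3 | 1⟩
  {1,2,7}:  v_{1} + v_{2} + v_{7} = 2·v_{5}  →  sig = ⟨3 | 2⟩

Hence PRS(X_Σ) =
    ⟨2 | 0⟩
    ⟨2 | 0⟩
    ⟨2 | 0⟩
    ⟨2 | 1⟩
    ⟨2 | 1⟩
    ⟨2 | 1 1⟩
    ⟨2 | 1 1⟩
    ⟨2 | 1 1⟩
    ⟨2 | 1 2⟩
    ⟨2 | 1 2⟩
    ⟨3 | 1⟩
    ⟨3 | 2⟩
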